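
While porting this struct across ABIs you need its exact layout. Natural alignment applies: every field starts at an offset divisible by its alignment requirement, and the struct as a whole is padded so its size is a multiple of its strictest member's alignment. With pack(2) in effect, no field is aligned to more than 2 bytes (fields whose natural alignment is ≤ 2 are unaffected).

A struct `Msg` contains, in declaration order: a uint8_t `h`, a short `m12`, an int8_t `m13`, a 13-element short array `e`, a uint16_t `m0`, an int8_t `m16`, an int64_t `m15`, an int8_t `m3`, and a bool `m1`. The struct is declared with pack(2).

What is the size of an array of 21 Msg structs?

0..1  h  (1B, 1-aligned)
1..2  -- padding (1B)
2..4  m12  (2B, 2-aligned)
4..5  m13  (1B, 1-aligned)
5..6  -- padding (1B)
6..32  e  (26B, 2-aligned)
32..34  m0  (2B, 2-aligned)
34..35  m16  (1B, 1-aligned)
35..36  -- padding (1B)
36..44  m15  (8B, 2-aligned)
44..45  m3  (1B, 1-aligned)
45..46  m1  (1B, 1-aligned)
sizeof = 46, alignof = 2
array of 21: 21 × 46 = 966

966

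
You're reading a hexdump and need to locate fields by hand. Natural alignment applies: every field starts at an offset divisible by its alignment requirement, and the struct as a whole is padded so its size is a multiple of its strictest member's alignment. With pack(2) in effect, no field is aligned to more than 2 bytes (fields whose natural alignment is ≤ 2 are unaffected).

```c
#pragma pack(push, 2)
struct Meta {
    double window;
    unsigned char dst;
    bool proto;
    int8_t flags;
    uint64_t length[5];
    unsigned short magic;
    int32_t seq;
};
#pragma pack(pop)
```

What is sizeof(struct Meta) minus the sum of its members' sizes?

1

@0: window [8B, align 2] → 8
@8: dst [1B, align 1] → 9
@9: proto [1B, align 1] → 10
@10: flags [1B, align 1] → 11
+1 pad (align 2)
@12: length [40B, align 2] → 52
@52: magic [2B, align 2] → 54
@54: seq [4B, align 2] → 58
size 58, align 2
data bytes 57, size 58 → padding 1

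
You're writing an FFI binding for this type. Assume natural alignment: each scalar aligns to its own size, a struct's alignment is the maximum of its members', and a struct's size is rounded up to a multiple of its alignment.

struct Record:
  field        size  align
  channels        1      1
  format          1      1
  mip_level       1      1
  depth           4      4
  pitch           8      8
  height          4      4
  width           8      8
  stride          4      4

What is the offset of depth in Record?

4

@0: channels [1B, align 1] → 1
@1: format [1B, align 1] → 2
@2: mip_level [1B, align 1] → 3
+1 pad (align 4)
@4: depth [4B, align 4] → 8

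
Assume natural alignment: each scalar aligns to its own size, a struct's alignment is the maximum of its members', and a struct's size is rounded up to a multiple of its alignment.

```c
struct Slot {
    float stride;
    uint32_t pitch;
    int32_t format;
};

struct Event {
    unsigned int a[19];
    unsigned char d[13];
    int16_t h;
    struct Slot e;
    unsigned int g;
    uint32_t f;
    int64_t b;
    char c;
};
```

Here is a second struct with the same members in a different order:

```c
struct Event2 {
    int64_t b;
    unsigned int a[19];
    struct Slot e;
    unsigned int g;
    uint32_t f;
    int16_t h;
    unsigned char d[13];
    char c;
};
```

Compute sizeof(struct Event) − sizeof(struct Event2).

8

Slot: 0..4  stride  (4B, 4-aligned); 4..8  pitch  (4B, 4-aligned); 8..12  format  (4B, 4-aligned); sizeof = 12, alignof = 4
0..76  a  (76B, 4-aligned)
76..89  d  (13B, 1-aligned)
89..90  -- padding (1B)
90..92  h  (2B, 2-aligned)
92..104  e  (12B, 4-aligned)
104..108  g  (4B, 4-aligned)
108..112  f  (4B, 4-aligned)
112..120  b  (8B, 8-aligned)
120..121  c  (1B, 1-aligned)
121..128  -- tail padding (7B)
sizeof = 128, alignof = 8
— Event2 —
0..8  b  (8B, 8-aligned)
8..84  a  (76B, 4-aligned)
84..96  e  (12B, 4-aligned)
96..100  g  (4B, 4-aligned)
100..104  f  (4B, 4-aligned)
104..106  h  (2B, 2-aligned)
106..119  d  (13B, 1-aligned)
119..120  c  (1B, 1-aligned)
sizeof = 120, alignof = 8
128 − 120 = 8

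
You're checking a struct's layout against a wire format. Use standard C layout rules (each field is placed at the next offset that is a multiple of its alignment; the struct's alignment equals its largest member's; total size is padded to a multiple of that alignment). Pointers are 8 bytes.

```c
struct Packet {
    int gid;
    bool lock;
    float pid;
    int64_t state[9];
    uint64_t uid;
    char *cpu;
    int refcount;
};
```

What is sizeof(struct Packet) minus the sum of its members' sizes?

gid at 0 (size 4, align 4) → ends 4
lock at 4 (size 1, align 1) → ends 5
pad 3 to align 4 for pid
pid at 8 (size 4, align 4) → ends 12
pad 4 to align 8 for state
state at 16 (size 72, align 8) → ends 88
uid at 88 (size 8, align 8) → ends 96
cpu at 96 (size 8, align 8) → ends 104
refcount at 104 (size 4, align 4) → ends 108
tail pad 4 to reach multiple of 8
total 112 bytes, alignment 8
data bytes 101, size 112 → padding 11

11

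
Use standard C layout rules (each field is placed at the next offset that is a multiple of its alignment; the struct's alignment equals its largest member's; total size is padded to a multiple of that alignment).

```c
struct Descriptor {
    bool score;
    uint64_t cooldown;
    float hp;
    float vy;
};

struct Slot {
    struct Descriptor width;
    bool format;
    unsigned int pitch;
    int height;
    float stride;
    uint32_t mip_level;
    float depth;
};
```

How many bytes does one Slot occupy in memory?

Descriptor: score at 0 (size 1, align 1) → ends 1; pad 7 to align 8 for cooldown; cooldown at 8 (size 8, align 8) → ends 16; hp at 16 (size 4, align 4) → ends 20; vy at 20 (size 4, align 4) → ends 24; total 24 bytes, alignment 8
width at 0 (size 24, align 8) → ends 24
format at 24 (size 1, align 1) → ends 25
pad 3 to align 4 for pitch
pitch at 28 (size 4, align 4) → ends 32
height at 32 (size 4, align 4) → ends 36
stride at 36 (size 4, align 4) → ends 40
mip_level at 40 (size 4, align 4) → ends 44
depth at 44 (size 4, align 4) → ends 48
total 48 bytes, alignment 8

48 bytes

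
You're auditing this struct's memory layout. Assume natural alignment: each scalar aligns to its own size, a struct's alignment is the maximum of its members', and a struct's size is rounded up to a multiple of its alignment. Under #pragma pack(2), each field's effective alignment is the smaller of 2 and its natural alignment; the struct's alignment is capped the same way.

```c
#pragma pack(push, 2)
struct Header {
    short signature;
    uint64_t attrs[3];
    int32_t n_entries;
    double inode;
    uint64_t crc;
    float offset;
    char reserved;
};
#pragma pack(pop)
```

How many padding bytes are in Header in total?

1

@0: signature [2B, align 2] → 2
@2: attrs [24B, align 2] → 26
@26: n_entries [4B, align 2] → 30
@30: inode [8B, align 2] → 38
@38: crc [8B, align 2] → 46
@46: offset [4B, align 2] → 50
@50: reserved [1B, align 1] → 51
+1 tail pad (align 2)
size 52, align 2
data bytes 51, size 52 → padding 1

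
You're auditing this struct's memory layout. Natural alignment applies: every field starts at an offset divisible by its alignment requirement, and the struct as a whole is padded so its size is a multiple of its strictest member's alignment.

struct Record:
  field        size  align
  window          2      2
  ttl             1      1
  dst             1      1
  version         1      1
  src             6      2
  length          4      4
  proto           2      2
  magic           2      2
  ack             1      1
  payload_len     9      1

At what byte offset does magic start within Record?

18

@0: window [2B, align 2] → 2
@2: ttl [1B, align 1] → 3
@3: dst [1B, align 1] → 4
@4: version [1B, align 1] → 5
+1 pad (align 2)
@6: src [6B, align 2] → 12
@12: length [4B, align 4] → 16
@16: proto [2B, align 2] → 18
@18: magic [2B, align 2] → 20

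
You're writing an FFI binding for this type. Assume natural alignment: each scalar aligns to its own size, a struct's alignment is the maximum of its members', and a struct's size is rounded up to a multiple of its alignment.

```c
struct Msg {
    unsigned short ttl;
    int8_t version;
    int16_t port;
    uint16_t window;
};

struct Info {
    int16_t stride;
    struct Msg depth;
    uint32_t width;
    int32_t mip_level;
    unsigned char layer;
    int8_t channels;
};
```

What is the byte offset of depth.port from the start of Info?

6

Msg: @0: ttl [2B, align 2] → 2; @2: version [1B, align 1] → 3; +1 pad (align 2); @4: port [2B, align 2] → 6; @6: window [2B, align 2] → 8; size 8, align 2
@0: stride [2B, align 2] → 2
@2: depth [8B, align 2] → 10
within Msg: port at 4
2 + 4 = 6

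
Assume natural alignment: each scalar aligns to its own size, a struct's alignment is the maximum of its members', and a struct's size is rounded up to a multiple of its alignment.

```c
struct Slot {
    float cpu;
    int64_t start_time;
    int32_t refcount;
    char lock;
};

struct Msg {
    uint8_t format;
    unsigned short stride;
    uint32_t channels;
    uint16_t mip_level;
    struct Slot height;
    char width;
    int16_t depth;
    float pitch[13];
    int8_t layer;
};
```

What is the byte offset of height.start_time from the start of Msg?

24

Slot: @0: cpu [4B, align 4] → 4; +4 pad (align 8); @8: start_time [8B, align 8] → 16; @16: refcount [4B, align 4] → 20; @20: lock [1B, align 1] → 21; +3 tail pad (align 8); size 24, align 8
@0: format [1B, align 1] → 1
+1 pad (align 2)
@2: stride [2B, align 2] → 4
@4: channels [4B, align 4] → 8
@8: mip_level [2B, align 2] → 10
+6 pad (align 8)
@16: height [24B, align 8] → 40
within Slot: start_time at 8
16 + 8 = 24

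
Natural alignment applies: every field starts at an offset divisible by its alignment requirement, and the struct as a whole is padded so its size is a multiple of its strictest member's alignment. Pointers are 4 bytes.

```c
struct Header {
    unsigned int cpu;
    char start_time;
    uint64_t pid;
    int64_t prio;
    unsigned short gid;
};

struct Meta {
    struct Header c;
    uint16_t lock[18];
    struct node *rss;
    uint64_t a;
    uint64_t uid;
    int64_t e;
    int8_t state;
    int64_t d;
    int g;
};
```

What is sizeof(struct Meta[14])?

Header: cpu at 0 (size 4, align 4) → ends 4; start_time at 4 (size 1, align 1) → ends 5; pad 3 to align 8 for pid; pid at 8 (size 8, align 8) → ends 16; prio at 16 (size 8, align 8) → ends 24; gid at 24 (size 2, align 2) → ends 26; tail pad 6 to reach multiple of 8; total 32 bytes, alignment 8
c at 0 (size 32, align 8) → ends 32
lock at 32 (size 36, align 2) → ends 68
rss at 68 (size 4, align 4) → ends 72
a at 72 (size 8, align 8) → ends 80
uid at 80 (size 8, align 8) → ends 88
e at 88 (size 8, align 8) → ends 96
state at 96 (size 1, align 1) → ends 97
pad 7 to align 8 for d
d at 104 (size 8, align 8) → ends 112
g at 112 (size 4, align 4) → ends 116
tail pad 4 to reach multiple of 8
total 120 bytes, alignment 8
array of 14: 14 × 120 = 1680

1680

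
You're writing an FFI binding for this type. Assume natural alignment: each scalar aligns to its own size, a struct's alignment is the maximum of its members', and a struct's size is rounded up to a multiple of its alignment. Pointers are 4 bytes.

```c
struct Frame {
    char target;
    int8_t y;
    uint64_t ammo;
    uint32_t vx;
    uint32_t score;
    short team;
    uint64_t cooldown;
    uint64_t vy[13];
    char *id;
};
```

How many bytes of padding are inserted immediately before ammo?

6

@0: target [1B, align 1] → 1
@1: y [1B, align 1] → 2
+6 pad (align 8)
@8: ammo [8B, align 8] → 16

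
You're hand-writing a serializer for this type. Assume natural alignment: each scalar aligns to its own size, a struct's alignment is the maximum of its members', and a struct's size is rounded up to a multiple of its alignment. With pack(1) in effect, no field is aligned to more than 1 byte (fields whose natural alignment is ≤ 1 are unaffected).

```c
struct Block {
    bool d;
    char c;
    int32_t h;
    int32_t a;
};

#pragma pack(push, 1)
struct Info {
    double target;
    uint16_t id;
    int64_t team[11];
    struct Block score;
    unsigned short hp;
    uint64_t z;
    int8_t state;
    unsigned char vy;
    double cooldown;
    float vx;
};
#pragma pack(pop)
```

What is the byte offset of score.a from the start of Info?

106

Block: d at 0 (size 1, align 1) → ends 1; c at 1 (size 1, align 1) → ends 2; pad 2 to align 4 for h; h at 4 (size 4, align 4) → ends 8; a at 8 (size 4, align 4) → ends 12; total 12 bytes, alignment 4
target at 0 (size 8, align 1) → ends 8
id at 8 (size 2, align 1) → ends 10
team at 10 (size 88, align 1) → ends 98
score at 98 (size 12, align 1) → ends 110
within Block: a at 8
98 + 8 = 106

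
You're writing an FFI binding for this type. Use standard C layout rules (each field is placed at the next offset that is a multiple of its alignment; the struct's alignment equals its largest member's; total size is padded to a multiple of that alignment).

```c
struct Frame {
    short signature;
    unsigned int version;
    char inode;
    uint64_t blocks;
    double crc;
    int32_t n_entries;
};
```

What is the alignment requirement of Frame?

member alignments: signature=2, version=4, inode=1, blocks=8, crc=8, n_entries=4
max = 8

8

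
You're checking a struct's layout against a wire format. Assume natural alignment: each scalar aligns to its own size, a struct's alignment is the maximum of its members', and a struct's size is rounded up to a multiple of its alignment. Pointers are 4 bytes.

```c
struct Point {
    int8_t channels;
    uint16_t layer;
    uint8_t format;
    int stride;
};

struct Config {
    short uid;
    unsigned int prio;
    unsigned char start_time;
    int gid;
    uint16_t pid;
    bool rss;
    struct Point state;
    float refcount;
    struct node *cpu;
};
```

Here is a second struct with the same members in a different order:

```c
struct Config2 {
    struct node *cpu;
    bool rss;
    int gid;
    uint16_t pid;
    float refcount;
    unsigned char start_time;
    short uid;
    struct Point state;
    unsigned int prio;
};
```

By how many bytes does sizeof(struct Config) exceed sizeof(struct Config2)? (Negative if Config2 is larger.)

Point: @0: channels [1B, align 1] → 1; +1 pad (align 2); @2: layer [2B, align 2] → 4; @4: format [1B, align 1] → 5; +3 pad (align 4); @8: stride [4B, align 4] → 12; size 12, align 4
@0: uid [2B, align 2] → 2
+2 pad (align 4)
@4: prio [4B, align 4] → 8
@8: start_time [1B, align 1] → 9
+3 pad (align 4)
@12: gid [4B, align 4] → 16
@16: pid [2B, align 2] → 18
@18: rss [1B, align 1] → 19
+1 pad (align 4)
@20: state [12B, align 4] → 32
@32: refcount [4B, align 4] → 36
@36: cpu [4B, align 4] → 40
size 40, align 4
— Config2 —
@0: cpu [4B, align 4] → 4
@4: rss [1B, align 1] → 5
+3 pad (align 4)
@8: gid [4B, align 4] → 12
@12: pid [2B, align 2] → 14
+2 pad (align 4)
@16: refcount [4B, align 4] → 20
@20: start_time [1B, align 1] → 21
+1 pad (align 2)
@22: uid [2B, align 2] → 24
@24: state [12B, align 4] → 36
@36: prio [4B, align 4] → 40
size 40, align 4
40 − 40 = 0

0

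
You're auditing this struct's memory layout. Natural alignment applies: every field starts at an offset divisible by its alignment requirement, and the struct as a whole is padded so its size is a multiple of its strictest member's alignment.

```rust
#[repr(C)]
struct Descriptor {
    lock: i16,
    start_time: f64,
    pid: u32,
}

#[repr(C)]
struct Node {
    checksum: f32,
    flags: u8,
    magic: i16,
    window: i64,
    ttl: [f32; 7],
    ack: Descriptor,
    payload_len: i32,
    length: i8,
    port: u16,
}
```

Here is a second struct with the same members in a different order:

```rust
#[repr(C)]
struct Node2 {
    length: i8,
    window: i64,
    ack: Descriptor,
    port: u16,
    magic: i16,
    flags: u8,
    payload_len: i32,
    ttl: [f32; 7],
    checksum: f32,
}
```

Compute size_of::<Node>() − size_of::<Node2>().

Descriptor: lock at 0 (size 2, align 2) → ends 2; pad 6 to align 8 for start_time; start_time at 8 (size 8, align 8) → ends 16; pid at 16 (size 4, align 4) → ends 20; tail pad 4 to reach multiple of 8; total 24 bytes, alignment 8
checksum at 0 (size 4, align 4) → ends 4
flags at 4 (size 1, align 1) → ends 5
pad 1 to align 2 for magic
magic at 6 (size 2, align 2) → ends 8
window at 8 (size 8, align 8) → ends 16
ttl at 16 (size 28, align 4) → ends 44
pad 4 to align 8 for ack
ack at 48 (size 24, align 8) → ends 72
payload_len at 72 (size 4, align 4) → ends 76
length at 76 (size 1, align 1) → ends 77
pad 1 to align 2 for port
port at 78 (size 2, align 2) → ends 80
total 80 bytes, alignment 8
— Node2 —
length at 0 (size 1, align 1) → ends 1
pad 7 to align 8 for window
window at 8 (size 8, align 8) → ends 16
ack at 16 (size 24, align 8) → ends 40
port at 40 (size 2, align 2) → ends 42
magic at 42 (size 2, align 2) → ends 44
flags at 44 (size 1, align 1) → ends 45
pad 3 to align 4 for payload_len
payload_len at 48 (size 4, align 4) → ends 52
ttl at 52 (size 28, align 4) → ends 80
checksum at 80 (size 4, align 4) → ends 84
tail pad 4 to reach multiple of 8
total 88 bytes, alignment 8
80 − 88 = -8

-8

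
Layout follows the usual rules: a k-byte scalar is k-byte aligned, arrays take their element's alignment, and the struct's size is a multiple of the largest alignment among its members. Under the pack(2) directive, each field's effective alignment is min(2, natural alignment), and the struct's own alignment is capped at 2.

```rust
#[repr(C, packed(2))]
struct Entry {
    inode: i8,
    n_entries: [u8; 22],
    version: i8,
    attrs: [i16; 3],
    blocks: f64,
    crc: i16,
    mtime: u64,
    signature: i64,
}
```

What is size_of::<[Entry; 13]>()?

0..1  inode  (1B, 1-aligned)
1..23  n_entries  (22B, 1-aligned)
23..24  version  (1B, 1-aligned)
24..30  attrs  (6B, 2-aligned)
30..38  blocks  (8B, 2-aligned)
38..40  crc  (2B, 2-aligned)
40..48  mtime  (8B, 2-aligned)
48..56  signature  (8B, 2-aligned)
sizeof = 56, alignof = 2
array of 13: 13 × 56 = 728

728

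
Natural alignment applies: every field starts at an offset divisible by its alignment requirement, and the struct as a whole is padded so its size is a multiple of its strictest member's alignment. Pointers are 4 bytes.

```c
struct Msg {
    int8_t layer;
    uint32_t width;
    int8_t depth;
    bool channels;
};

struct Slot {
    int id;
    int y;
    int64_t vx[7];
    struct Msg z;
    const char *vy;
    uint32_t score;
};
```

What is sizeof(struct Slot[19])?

Msg: layer at 0 (size 1, align 1) → ends 1; pad 3 to align 4 for width; width at 4 (size 4, align 4) → ends 8; depth at 8 (size 1, align 1) → ends 9; channels at 9 (size 1, align 1) → ends 10; tail pad 2 to reach multiple of 4; total 12 bytes, alignment 4
id at 0 (size 4, align 4) → ends 4
y at 4 (size 4, align 4) → ends 8
vx at 8 (size 56, align 8) → ends 64
z at 64 (size 12, align 4) → ends 76
vy at 76 (size 4, align 4) → ends 80
score at 80 (size 4, align 4) → ends 84
tail pad 4 to reach multiple of 8
total 88 bytes, alignment 8
array of 19: 19 × 88 = 1672

1672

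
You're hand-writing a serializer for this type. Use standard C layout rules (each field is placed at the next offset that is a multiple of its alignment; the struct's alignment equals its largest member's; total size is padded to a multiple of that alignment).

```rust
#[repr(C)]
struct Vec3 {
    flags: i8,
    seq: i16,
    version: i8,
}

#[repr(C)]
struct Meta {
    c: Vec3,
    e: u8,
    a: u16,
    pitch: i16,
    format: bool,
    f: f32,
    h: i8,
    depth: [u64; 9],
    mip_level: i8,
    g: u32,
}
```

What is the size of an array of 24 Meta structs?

Vec3: @0: flags [1B, align 1] → 1; +1 pad (align 2); @2: seq [2B, align 2] → 4; @4: version [1B, align 1] → 5; +1 tail pad (align 2); size 6, align 2
@0: c [6B, align 2] → 6
@6: e [1B, align 1] → 7
+1 pad (align 2)
@8: a [2B, align 2] → 10
@10: pitch [2B, align 2] → 12
@12: format [1B, align 1] → 13
+3 pad (align 4)
@16: f [4B, align 4] → 20
@20: h [1B, align 1] → 21
+3 pad (align 8)
@24: depth [72B, align 8] → 96
@96: mip_level [1B, align 1] → 97
+3 pad (align 4)
@100: g [4B, align 4] → 104
size 104, align 8
array of 24: 24 × 104 = 2496

2496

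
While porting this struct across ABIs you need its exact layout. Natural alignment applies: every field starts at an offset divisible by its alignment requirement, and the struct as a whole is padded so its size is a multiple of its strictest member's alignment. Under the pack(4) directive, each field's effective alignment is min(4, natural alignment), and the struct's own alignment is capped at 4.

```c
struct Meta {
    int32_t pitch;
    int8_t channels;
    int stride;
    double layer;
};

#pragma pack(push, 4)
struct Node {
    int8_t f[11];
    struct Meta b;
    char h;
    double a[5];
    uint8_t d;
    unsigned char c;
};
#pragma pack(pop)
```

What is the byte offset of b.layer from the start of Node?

Meta: @0: pitch [4B, align 4] → 4; @4: channels [1B, align 1] → 5; +3 pad (align 4); @8: stride [4B, align 4] → 12; +4 pad (align 8); @16: layer [8B, align 8] → 24; size 24, align 8
@0: f [11B, align 1] → 11
+1 pad (align 4)
@12: b [24B, align 4] → 36
within Meta: layer at 16
12 + 16 = 28

28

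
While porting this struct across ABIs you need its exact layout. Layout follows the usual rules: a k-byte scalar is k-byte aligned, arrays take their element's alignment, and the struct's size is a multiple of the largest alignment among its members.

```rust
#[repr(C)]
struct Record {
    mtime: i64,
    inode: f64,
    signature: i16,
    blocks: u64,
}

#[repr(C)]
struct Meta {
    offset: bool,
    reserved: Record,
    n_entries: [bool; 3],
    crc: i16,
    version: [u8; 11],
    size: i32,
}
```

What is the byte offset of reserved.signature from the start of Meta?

24

Record: @0: mtime [8B, align 8] → 8; @8: inode [8B, align 8] → 16; @16: signature [2B, align 2] → 18; +6 pad (align 8); @24: blocks [8B, align 8] → 32; size 32, align 8
@0: offset [1B, align 1] → 1
+7 pad (align 8)
@8: reserved [32B, align 8] → 40
within Record: signature at 16
8 + 16 = 24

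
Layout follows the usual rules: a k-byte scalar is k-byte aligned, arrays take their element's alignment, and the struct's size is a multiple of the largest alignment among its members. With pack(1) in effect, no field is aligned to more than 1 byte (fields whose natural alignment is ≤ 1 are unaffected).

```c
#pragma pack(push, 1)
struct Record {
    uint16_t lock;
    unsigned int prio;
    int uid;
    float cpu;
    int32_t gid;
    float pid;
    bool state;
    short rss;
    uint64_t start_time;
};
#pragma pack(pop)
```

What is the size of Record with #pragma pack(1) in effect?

33

@0: lock [2B, align 1] → 2
@2: prio [4B, align 1] → 6
@6: uid [4B, align 1] → 10
@10: cpu [4B, align 1] → 14
@14: gid [4B, align 1] → 18
@18: pid [4B, align 1] → 22
@22: state [1B, align 1] → 23
@23: rss [2B, align 1] → 25
@25: start_time [8B, align 1] → 33
size 33, align 1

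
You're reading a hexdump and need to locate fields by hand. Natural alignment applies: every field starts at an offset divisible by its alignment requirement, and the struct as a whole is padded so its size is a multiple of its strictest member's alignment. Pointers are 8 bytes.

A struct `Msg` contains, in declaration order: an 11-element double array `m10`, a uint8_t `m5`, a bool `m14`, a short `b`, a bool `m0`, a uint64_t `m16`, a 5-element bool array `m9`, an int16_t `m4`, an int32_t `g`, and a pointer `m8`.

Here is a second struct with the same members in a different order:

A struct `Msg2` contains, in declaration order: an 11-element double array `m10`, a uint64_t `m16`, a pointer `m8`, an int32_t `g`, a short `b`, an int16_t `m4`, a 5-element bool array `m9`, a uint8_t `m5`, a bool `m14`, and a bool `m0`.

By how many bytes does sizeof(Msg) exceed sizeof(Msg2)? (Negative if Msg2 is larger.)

8

0..88  m10  (88B, 8-aligned)
88..89  m5  (1B, 1-aligned)
89..90  m14  (1B, 1-aligned)
90..92  b  (2B, 2-aligned)
92..93  m0  (1B, 1-aligned)
93..96  -- padding (3B)
96..104  m16  (8B, 8-aligned)
104..109  m9  (5B, 1-aligned)
109..110  -- padding (1B)
110..112  m4  (2B, 2-aligned)
112..116  g  (4B, 4-aligned)
116..120  -- padding (4B)
120..128  m8  (8B, 8-aligned)
sizeof = 128, alignof = 8
— Msg2 —
0..88  m10  (88B, 8-aligned)
88..96  m16  (8B, 8-aligned)
96..104  m8  (8B, 8-aligned)
104..108  g  (4B, 4-aligned)
108..110  b  (2B, 2-aligned)
110..112  m4  (2B, 2-aligned)
112..117  m9  (5B, 1-aligned)
117..118  m5  (1B, 1-aligned)
118..119  m14  (1B, 1-aligned)
119..120  m0  (1B, 1-aligned)
sizeof = 120, alignof = 8
128 − 120 = 8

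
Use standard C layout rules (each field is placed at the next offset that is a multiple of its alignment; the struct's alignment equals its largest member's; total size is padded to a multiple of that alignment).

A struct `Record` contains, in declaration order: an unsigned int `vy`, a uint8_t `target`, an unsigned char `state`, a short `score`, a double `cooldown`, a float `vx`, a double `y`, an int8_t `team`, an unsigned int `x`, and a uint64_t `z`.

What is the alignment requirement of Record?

member alignments: vy=4, target=1, state=1, score=2, cooldown=8, vx=4, y=8, team=1, x=4, z=8
max = 8

8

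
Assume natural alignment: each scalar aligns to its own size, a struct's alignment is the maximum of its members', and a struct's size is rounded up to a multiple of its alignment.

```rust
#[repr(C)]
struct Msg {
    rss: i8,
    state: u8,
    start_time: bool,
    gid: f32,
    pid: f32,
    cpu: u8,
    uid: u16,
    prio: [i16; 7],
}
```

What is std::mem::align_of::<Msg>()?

member alignments: rss=1, state=1, start_time=1, gid=4, pid=4, cpu=1, uid=2, prio=2
max = 4

4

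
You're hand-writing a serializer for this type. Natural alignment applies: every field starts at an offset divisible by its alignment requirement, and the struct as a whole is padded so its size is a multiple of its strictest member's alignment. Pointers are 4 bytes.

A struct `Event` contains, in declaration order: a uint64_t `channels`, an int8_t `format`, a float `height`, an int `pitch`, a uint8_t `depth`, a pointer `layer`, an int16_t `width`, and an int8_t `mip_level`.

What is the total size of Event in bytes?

@0: channels [8B, align 8] → 8
@8: format [1B, align 1] → 9
+3 pad (align 4)
@12: height [4B, align 4] → 16
@16: pitch [4B, align 4] → 20
@20: depth [1B, align 1] → 21
+3 pad (align 4)
@24: layer [4B, align 4] → 28
@28: width [2B, align 2] → 30
@30: mip_level [1B, align 1] → 31
+1 tail pad (align 8)
size 32, align 8

32 bytes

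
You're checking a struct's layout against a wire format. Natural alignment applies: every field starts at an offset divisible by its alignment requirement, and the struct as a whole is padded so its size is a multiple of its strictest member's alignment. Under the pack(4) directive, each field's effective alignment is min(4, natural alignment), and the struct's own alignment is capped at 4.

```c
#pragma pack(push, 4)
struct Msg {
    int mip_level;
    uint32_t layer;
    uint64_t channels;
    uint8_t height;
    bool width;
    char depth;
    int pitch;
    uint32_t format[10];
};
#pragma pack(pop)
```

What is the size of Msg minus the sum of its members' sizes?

0..4  mip_level  (4B, 4-aligned)
4..8  layer  (4B, 4-aligned)
8..16  channels  (8B, 4-aligned)
16..17  height  (1B, 1-aligned)
17..18  width  (1B, 1-aligned)
18..19  depth  (1B, 1-aligned)
19..20  -- padding (1B)
20..24  pitch  (4B, 4-aligned)
24..64  format  (40B, 4-aligned)
sizeof = 64, alignof = 4
data bytes 63, size 64 → padding 1

1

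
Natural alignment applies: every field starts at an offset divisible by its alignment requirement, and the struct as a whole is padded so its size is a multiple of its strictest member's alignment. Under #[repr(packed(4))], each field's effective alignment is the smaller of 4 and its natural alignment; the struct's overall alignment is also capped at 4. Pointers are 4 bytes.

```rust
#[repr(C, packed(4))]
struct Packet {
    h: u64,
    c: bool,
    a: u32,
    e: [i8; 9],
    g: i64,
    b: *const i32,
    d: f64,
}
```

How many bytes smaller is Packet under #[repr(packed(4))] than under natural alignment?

natural layout:
  h at 0 (size 8, align 8) → ends 8
  c at 8 (size 1, align 1) → ends 9
  pad 3 to align 4 for a
  a at 12 (size 4, align 4) → ends 16
  e at 16 (size 9, align 1) → ends 25
  pad 7 to align 8 for g
  g at 32 (size 8, align 8) → ends 40
  b at 40 (size 4, align 4) → ends 44
  pad 4 to align 8 for d
  d at 48 (size 8, align 8) → ends 56
  total 56 bytes, alignment 8
packed(4) layout:
  h at 0 (size 8, align 4) → ends 8
  c at 8 (size 1, align 1) → ends 9
  pad 3 to align 4 for a
  a at 12 (size 4, align 4) → ends 16
  e at 16 (size 9, align 1) → ends 25
  pad 3 to align 4 for g
  g at 28 (size 8, align 4) → ends 36
  b at 36 (size 4, align 4) → ends 40
  d at 40 (size 8, align 4) → ends 48
  total 48 bytes, alignment 4
56 − 48 = 8

8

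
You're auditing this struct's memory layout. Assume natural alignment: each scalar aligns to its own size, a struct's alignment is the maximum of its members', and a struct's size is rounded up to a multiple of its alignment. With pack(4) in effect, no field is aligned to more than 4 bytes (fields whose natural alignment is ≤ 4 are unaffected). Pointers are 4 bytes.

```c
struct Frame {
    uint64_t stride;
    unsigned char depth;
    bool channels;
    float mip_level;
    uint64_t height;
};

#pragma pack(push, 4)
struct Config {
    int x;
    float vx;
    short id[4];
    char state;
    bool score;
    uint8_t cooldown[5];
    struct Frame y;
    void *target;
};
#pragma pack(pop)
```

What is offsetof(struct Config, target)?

Frame: @0: stride [8B, align 8] → 8; @8: depth [1B, align 1] → 9; @9: channels [1B, align 1] → 10; +2 pad (align 4); @12: mip_level [4B, align 4] → 16; @16: height [8B, align 8] → 24; size 24, align 8
@0: x [4B, align 4] → 4
@4: vx [4B, align 4] → 8
@8: id [8B, align 2] → 16
@16: state [1B, align 1] → 17
@17: score [1B, align 1] → 18
@18: cooldown [5B, align 1] → 23
+1 pad (align 4)
@24: y [24B, align 4] → 48
@48: target [4B, align 4] → 52

48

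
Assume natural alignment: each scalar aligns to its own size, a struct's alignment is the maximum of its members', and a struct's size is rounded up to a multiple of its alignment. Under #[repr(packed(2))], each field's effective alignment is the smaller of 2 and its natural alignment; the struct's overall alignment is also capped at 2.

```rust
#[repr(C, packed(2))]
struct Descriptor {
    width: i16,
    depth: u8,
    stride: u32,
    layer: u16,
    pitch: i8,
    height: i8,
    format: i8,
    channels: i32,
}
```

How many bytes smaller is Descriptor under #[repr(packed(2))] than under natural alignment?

natural layout:
  0..2  width  (2B, 2-aligned)
  2..3  depth  (1B, 1-aligned)
  3..4  -- padding (1B)
  4..8  stride  (4B, 4-aligned)
  8..10  layer  (2B, 2-aligned)
  10..11  pitch  (1B, 1-aligned)
  11..12  height  (1B, 1-aligned)
  12..13  format  (1B, 1-aligned)
  13..16  -- padding (3B)
  16..20  channels  (4B, 4-aligned)
  sizeof = 20, alignof = 4
packed(2) layout:
  0..2  width  (2B, 2-aligned)
  2..3  depth  (1B, 1-aligned)
  3..4  -- padding (1B)
  4..8  stride  (4B, 2-aligned)
  8..10  layer  (2B, 2-aligned)
  10..11  pitch  (1B, 1-aligned)
  11..12  height  (1B, 1-aligned)
  12..13  format  (1B, 1-aligned)
  13..14  -- padding (1B)
  14..18  channels  (4B, 2-aligned)
  sizeof = 18, alignof = 2
20 − 18 = 2

2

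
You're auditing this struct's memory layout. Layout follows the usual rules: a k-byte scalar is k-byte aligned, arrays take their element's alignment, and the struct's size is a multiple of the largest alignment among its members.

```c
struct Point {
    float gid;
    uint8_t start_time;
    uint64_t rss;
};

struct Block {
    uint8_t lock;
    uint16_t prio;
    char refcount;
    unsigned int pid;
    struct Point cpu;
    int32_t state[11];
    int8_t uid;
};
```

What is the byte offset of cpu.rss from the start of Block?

24

Point: @0: gid [4B, align 4] → 4; @4: start_time [1B, align 1] → 5; +3 pad (align 8); @8: rss [8B, align 8] → 16; size 16, align 8
@0: lock [1B, align 1] → 1
+1 pad (align 2)
@2: prio [2B, align 2] → 4
@4: refcount [1B, align 1] → 5
+3 pad (align 4)
@8: pid [4B, align 4] → 12
+4 pad (align 8)
@16: cpu [16B, align 8] → 32
within Point: rss at 8
16 + 8 = 24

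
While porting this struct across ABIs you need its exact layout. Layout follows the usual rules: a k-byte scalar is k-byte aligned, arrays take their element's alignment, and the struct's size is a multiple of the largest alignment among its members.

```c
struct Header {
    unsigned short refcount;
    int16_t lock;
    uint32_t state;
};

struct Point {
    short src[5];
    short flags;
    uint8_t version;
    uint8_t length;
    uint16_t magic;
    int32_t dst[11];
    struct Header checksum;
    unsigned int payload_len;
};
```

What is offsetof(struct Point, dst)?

16

Header: @0: refcount [2B, align 2] → 2; @2: lock [2B, align 2] → 4; @4: state [4B, align 4] → 8; size 8, align 4
@0: src [10B, align 2] → 10
@10: flags [2B, align 2] → 12
@12: version [1B, align 1] → 13
@13: length [1B, align 1] → 14
@14: magic [2B, align 2] → 16
@16: dst [44B, align 4] → 60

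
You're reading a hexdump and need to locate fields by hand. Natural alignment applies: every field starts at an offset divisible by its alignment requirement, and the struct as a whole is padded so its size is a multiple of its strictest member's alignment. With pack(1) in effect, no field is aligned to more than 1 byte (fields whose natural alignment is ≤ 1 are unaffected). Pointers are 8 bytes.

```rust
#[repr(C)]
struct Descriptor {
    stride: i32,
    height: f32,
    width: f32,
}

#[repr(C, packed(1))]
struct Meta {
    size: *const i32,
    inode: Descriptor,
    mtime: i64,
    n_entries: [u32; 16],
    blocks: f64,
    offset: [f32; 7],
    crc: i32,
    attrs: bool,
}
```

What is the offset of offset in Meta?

100

Descriptor: stride at 0 (size 4, align 4) → ends 4; height at 4 (size 4, align 4) → ends 8; width at 8 (size 4, align 4) → ends 12; total 12 bytes, alignment 4
size at 0 (size 8, align 1) → ends 8
inode at 8 (size 12, align 1) → ends 20
mtime at 20 (size 8, align 1) → ends 28
n_entries at 28 (size 64, align 1) → ends 92
blocks at 92 (size 8, align 1) → ends 100
offset at 100 (size 28, align 1) → ends 128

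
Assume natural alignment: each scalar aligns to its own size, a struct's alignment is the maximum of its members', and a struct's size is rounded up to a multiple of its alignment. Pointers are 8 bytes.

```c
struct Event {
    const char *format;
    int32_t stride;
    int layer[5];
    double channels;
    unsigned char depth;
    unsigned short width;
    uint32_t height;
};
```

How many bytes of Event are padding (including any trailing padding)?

0..8  format  (8B, 8-aligned)
8..12  stride  (4B, 4-aligned)
12..32  layer  (20B, 4-aligned)
32..40  channels  (8B, 8-aligned)
40..41  depth  (1B, 1-aligned)
41..42  -- padding (1B)
42..44  width  (2B, 2-aligned)
44..48  height  (4B, 4-aligned)
sizeof = 48, alignof = 8
data bytes 47, size 48 → padding 1

1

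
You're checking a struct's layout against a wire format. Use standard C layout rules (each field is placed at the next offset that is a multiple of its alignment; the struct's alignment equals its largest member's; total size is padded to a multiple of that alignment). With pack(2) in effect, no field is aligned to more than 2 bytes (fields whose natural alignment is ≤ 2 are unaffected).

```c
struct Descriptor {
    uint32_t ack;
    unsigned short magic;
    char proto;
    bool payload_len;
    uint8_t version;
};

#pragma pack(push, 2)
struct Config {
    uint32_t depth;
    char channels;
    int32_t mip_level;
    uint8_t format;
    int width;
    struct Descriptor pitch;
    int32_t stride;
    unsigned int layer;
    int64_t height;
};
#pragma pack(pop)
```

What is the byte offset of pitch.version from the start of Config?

24

Descriptor: ack at 0 (size 4, align 4) → ends 4; magic at 4 (size 2, align 2) → ends 6; proto at 6 (size 1, align 1) → ends 7; payload_len at 7 (size 1, align 1) → ends 8; version at 8 (size 1, align 1) → ends 9; tail pad 3 to reach multiple of 4; total 12 bytes, alignment 4
depth at 0 (size 4, align 2) → ends 4
channels at 4 (size 1, align 1) → ends 5
pad 1 to align 2 for mip_level
mip_level at 6 (size 4, align 2) → ends 10
format at 10 (size 1, align 1) → ends 11
pad 1 to align 2 for width
width at 12 (size 4, align 2) → ends 16
pitch at 16 (size 12, align 2) → ends 28
within Descriptor: version at 8
16 + 8 = 24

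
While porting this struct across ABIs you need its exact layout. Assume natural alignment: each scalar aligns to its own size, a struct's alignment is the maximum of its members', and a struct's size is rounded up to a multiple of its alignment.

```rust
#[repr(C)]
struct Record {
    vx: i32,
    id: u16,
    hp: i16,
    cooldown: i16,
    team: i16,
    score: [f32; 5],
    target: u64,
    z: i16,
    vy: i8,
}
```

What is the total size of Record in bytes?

0..4  vx  (4B, 4-aligned)
4..6  id  (2B, 2-aligned)
6..8  hp  (2B, 2-aligned)
8..10  cooldown  (2B, 2-aligned)
10..12  team  (2B, 2-aligned)
12..32  score  (20B, 4-aligned)
32..40  target  (8B, 8-aligned)
40..42  z  (2B, 2-aligned)
42..43  vy  (1B, 1-aligned)
43..48  -- tail padding (5B)
sizeof = 48, alignof = 8

48 bytes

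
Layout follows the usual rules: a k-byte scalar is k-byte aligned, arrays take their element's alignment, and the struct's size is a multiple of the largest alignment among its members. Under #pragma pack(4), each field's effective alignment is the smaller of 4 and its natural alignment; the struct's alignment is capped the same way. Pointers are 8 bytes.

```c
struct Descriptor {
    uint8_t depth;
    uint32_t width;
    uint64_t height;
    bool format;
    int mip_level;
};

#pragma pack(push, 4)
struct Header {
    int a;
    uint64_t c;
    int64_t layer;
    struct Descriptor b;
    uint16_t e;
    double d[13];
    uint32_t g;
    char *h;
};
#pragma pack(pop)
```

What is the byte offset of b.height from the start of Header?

Descriptor: @0: depth [1B, align 1] → 1; +3 pad (align 4); @4: width [4B, align 4] → 8; @8: height [8B, align 8] → 16; @16: format [1B, align 1] → 17; +3 pad (align 4); @20: mip_level [4B, align 4] → 24; size 24, align 8
@0: a [4B, align 4] → 4
@4: c [8B, align 4] → 12
@12: layer [8B, align 4] → 20
@20: b [24B, align 4] → 44
within Descriptor: height at 8
20 + 8 = 28

28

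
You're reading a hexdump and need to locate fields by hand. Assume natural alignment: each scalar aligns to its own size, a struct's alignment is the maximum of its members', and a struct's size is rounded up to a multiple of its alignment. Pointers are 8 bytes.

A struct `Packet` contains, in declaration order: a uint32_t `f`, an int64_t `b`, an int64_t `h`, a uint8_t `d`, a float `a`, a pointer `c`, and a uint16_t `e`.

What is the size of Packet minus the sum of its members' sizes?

f at 0 (size 4, align 4) → ends 4
pad 4 to align 8 for b
b at 8 (size 8, align 8) → ends 16
h at 16 (size 8, align 8) → ends 24
d at 24 (size 1, align 1) → ends 25
pad 3 to align 4 for a
a at 28 (size 4, align 4) → ends 32
c at 32 (size 8, align 8) → ends 40
e at 40 (size 2, align 2) → ends 42
tail pad 6 to reach multiple of 8
total 48 bytes, alignment 8
data bytes 35, size 48 → padding 13

13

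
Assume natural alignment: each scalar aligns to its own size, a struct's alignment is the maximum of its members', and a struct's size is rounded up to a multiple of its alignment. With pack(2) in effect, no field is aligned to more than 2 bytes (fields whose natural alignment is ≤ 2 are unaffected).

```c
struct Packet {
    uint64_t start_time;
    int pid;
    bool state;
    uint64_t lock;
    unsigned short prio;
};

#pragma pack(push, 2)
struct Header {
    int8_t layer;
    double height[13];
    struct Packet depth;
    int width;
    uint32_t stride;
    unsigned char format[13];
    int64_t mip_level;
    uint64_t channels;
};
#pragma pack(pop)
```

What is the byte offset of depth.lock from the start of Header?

Packet: 0..8  start_time  (8B, 8-aligned); 8..12  pid  (4B, 4-aligned); 12..13  state  (1B, 1-aligned); 13..16  -- padding (3B); 16..24  lock  (8B, 8-aligned); 24..26  prio  (2B, 2-aligned); 26..32  -- tail padding (6B); sizeof = 32, alignof = 8
0..1  layer  (1B, 1-aligned)
1..2  -- padding (1B)
2..106  height  (104B, 2-aligned)
106..138  depth  (32B, 2-aligned)
within Packet: lock at 16
106 + 16 = 122

122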